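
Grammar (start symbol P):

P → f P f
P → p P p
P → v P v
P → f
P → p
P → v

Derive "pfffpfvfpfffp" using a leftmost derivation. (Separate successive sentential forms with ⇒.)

P ⇒ pPp   [P → p P p]
pPp ⇒ pfPfp   [P → f P f]
pfPfp ⇒ pffPffp   [P → f P f]
pffPffp ⇒ pfffPfffp   [P → f P f]
pfffPfffp ⇒ pfffpPpfffp   [P → p P p]
pfffpPpfffp ⇒ pfffpfPfpfffp   [P → f P f]
pfffpfPfpfffp ⇒ pfffpfvfpfffp   [P → v]

P ⇒ pPp ⇒ pfPfp ⇒ pffPffp ⇒ pfffPfffp ⇒ pfffpPpfffp ⇒ pfffpfPfpfffp ⇒ pfffpfvfpfffp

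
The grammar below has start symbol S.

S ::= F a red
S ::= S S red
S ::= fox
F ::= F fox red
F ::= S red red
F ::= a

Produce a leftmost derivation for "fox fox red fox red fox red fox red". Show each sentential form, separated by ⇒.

S ⇒ S S red   [S ::= S S red]
S S red ⇒ S S red S red   [S ::= S S red]
S S red S red ⇒ S S red S red S red   [S ::= S S red]
S S red S red S red ⇒ S S red S red S red S red   [S ::= S S red]
S S red S red S red S red ⇒ fox S red S red S red S red   [S ::= fox]
fox S red S red S red S red ⇒ fox fox red S red S red S red   [S ::= fox]
fox fox red S red S red S red ⇒ fox fox red fox red S red S red   [S ::= fox]
fox fox red fox red S red S red ⇒ fox fox red fox red fox red S red   [S ::= fox]
fox fox red fox red fox red S red ⇒ fox fox red fox red fox red fox red   [S ::= fox]

S ⇒ S S red ⇒ S S red S red ⇒ S S red S red S red ⇒ S S red S red S red S red ⇒ fox S red S red S red S red ⇒ fox fox red S red S red S red ⇒ fox fox red fox red S red S red ⇒ fox fox red fox red fox red S red ⇒ fox fox red fox red fox red fox red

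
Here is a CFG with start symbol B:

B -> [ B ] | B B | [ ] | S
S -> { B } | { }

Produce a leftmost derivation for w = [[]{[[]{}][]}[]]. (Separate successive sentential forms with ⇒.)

B ⇒ [B] ⇒ [BB] ⇒ [[]B] ⇒ [[]BB] ⇒ [[]SB] ⇒ [[]{B}B] ⇒ [[]{BB}B] ⇒ [[]{[B]B}B] ⇒ [[]{[BB]B}B] ⇒ [[]{[[]B]B}B] ⇒ [[]{[[]S]B}B] ⇒ [[]{[[]{}]B}B] ⇒ [[]{[[]{}][]}B] ⇒ [[]{[[]{}][]}[]]

B ⇒ [B]   [B -> [ B ]]
[B] ⇒ [BB]   [B -> B B]
[BB] ⇒ [[]B]   [B -> [ ]]
[[]B] ⇒ [[]BB]   [B -> B B]
[[]BB] ⇒ [[]SB]   [B -> S]
[[]SB] ⇒ [[]{B}B]   [S -> { B }]
[[]{B}B] ⇒ [[]{BB}B]   [B -> B B]
[[]{BB}B] ⇒ [[]{[B]B}B]   [B -> [ B ]]
[[]{[B]B}B] ⇒ [[]{[BB]B}B]   [B -> B B]
[[]{[BB]B}B] ⇒ [[]{[[]B]B}B]   [B -> [ ]]
[[]{[[]B]B}B] ⇒ [[]{[[]S]B}B]   [B -> S]
[[]{[[]S]B}B] ⇒ [[]{[[]{}]B}B]   [S -> { }]
[[]{[[]{}]B}B] ⇒ [[]{[[]{}][]}B]   [B -> [ ]]
[[]{[[]{}][]}B] ⇒ [[]{[[]{}][]}[]]   [B -> [ ]]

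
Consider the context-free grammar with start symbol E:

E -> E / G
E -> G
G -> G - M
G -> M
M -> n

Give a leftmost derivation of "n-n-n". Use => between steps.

E => G   [E -> G]
G => G-M   [G -> G - M]
G-M => G-M-M   [G -> G - M]
G-M-M => M-M-M   [G -> M]
M-M-M => n-M-M   [M -> n]
n-M-M => n-n-M   [M -> n]
n-n-M => n-n-n   [M -> n]

E => G => G-M => G-M-M => M-M-M => n-M-M => n-n-M => n-n-n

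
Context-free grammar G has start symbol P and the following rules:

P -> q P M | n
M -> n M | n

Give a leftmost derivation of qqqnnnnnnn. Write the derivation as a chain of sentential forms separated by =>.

P => qPM => qqPMM => qqqPMMM => qqqnMMM => qqqnnMMM => qqqnnnMM => qqqnnnnMM => qqqnnnnnMM => qqqnnnnnnM => qqqnnnnnnn

P => qPM   [P -> q P M]
qPM => qqPMM   [P -> q P M]
qqPMM => qqqPMMM   [P -> q P M]
qqqPMMM => qqqnMMM   [P -> n]
qqqnMMM => qqqnnMMM   [M -> n M]
qqqnnMMM => qqqnnnMM   [M -> n]
qqqnnnMM => qqqnnnnMM   [M -> n M]
qqqnnnnMM => qqqnnnnnMM   [M -> n M]
qqqnnnnnMM => qqqnnnnnnM   [M -> n]
qqqnnnnnnM => qqqnnnnnnn   [M -> n]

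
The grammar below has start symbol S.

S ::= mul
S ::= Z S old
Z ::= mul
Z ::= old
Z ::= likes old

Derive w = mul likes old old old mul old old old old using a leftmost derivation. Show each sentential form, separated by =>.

S => Z S old   [S ::= Z S old]
Z S old => mul S old   [Z ::= mul]
mul S old => mul Z S old old   [S ::= Z S old]
mul Z S old old => mul likes old S old old   [Z ::= likes old]
mul likes old S old old => mul likes old Z S old old old   [S ::= Z S old]
mul likes old Z S old old old => mul likes old old S old old old   [Z ::= old]
mul likes old old S old old old => mul likes old old Z S old old old old   [S ::= Z S old]
mul likes old old Z S old old old old => mul likes old old old S old old old old   [Z ::= old]
mul likes old old old S old old old old => mul likes old old old mul old old old old   [S ::= mul]

S => Z S old => mul S old => mul Z S old old => mul likes old S old old => mul likes old Z S old old old => mul likes old old S old old old => mul likes old old Z S old old old old => mul likes old old old S old old old old => mul likes old old old mul old old old old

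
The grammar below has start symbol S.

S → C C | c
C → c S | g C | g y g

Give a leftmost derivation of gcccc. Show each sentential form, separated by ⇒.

S ⇒ CC ⇒ gCC ⇒ gcSC ⇒ gccC ⇒ gcccS ⇒ gcccc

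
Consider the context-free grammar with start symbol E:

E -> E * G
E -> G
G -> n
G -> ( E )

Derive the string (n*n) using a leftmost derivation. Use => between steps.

E=>G=>(E)=>(E*G)=>(G*G)=>(n*G)=>(n*n)

E => G   [E -> G]
G => (E)   [G -> ( E )]
(E) => (E*G)   [E -> E * G]
(E*G) => (G*G)   [E -> G]
(G*G) => (n*G)   [G -> n]
(n*G) => (n*n)   [G -> n]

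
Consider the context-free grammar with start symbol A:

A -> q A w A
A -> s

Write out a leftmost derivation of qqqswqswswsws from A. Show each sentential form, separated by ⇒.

A⇒qAwA⇒qqAwAwA⇒qqqAwAwAwA⇒qqqswAwAwA⇒qqqswqAwAwAwA⇒qqqswqswAwAwA⇒qqqswqswswAwA⇒qqqswqswswswA⇒qqqswqswswsws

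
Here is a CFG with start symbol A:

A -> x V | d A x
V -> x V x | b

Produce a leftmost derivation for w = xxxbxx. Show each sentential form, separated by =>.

A => xV => xxVx => xxxVxx => xxxbxx

A => xV   [A -> x V]
xV => xxVx   [V -> x V x]
xxVx => xxxVxx   [V -> x V x]
xxxVxx => xxxbxx   [V -> b]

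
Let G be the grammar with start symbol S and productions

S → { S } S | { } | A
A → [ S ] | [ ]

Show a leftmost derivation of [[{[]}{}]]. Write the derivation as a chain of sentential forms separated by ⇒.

S ⇒ A ⇒ [S] ⇒ [A] ⇒ [[S]] ⇒ [[{S}S]] ⇒ [[{A}S]] ⇒ [[{[]}S]] ⇒ [[{[]}{}]]

S ⇒ A   [S → A]
A ⇒ [S]   [A → [ S ]]
[S] ⇒ [A]   [S → A]
[A] ⇒ [[S]]   [A → [ S ]]
[[S]] ⇒ [[{S}S]]   [S → { S } S]
[[{S}S]] ⇒ [[{A}S]]   [S → A]
[[{A}S]] ⇒ [[{[]}S]]   [A → [ ]]
[[{[]}S]] ⇒ [[{[]}{}]]   [S → { }]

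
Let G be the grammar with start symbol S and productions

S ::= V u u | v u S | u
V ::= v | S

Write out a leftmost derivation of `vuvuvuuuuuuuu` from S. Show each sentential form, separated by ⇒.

S ⇒ vuS ⇒ vuVuu ⇒ vuSuu ⇒ vuVuuuu ⇒ vuSuuuu ⇒ vuvuSuuuu ⇒ vuvuVuuuuuu ⇒ vuvuSuuuuuu ⇒ vuvuvuSuuuuuu ⇒ vuvuvuuuuuuuu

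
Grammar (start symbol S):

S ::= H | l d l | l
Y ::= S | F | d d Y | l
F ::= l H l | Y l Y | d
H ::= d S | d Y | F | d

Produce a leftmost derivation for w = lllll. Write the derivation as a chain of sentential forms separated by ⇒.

S ⇒ H   [S ::= H]
H ⇒ F   [H ::= F]
F ⇒ YlY   [F ::= Y l Y]
YlY ⇒ llY   [Y ::= l]
llY ⇒ llS   [Y ::= S]
llS ⇒ llH   [S ::= H]
llH ⇒ llF   [H ::= F]
llF ⇒ llYlY   [F ::= Y l Y]
llYlY ⇒ llllY   [Y ::= l]
llllY ⇒ lllll   [Y ::= l]

S ⇒ H ⇒ F ⇒ YlY ⇒ llY ⇒ llS ⇒ llH ⇒ llF ⇒ llYlY ⇒ llllY ⇒ lllll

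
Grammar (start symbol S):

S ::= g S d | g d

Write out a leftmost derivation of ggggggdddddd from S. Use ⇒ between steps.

S ⇒ gSd ⇒ ggSdd ⇒ gggSddd ⇒ ggggSdddd ⇒ gggggSddddd ⇒ ggggggdddddd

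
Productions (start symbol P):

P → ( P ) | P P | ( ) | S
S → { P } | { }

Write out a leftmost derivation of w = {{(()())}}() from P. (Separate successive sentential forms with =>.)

P=>PP=>SP=>{P}P=>{S}P=>{{P}}P=>{{(P)}}P=>{{(PP)}}P=>{{(()P)}}P=>{{(()())}}P=>{{(()())}}()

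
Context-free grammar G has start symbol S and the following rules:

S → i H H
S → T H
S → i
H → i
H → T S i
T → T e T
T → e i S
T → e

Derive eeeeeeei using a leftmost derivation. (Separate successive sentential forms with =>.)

S => TH => TeTH => TeTeTH => TeTeTeTH => eeTeTeTH => eeeeTeTH => eeeeeeTH => eeeeeeeH => eeeeeeei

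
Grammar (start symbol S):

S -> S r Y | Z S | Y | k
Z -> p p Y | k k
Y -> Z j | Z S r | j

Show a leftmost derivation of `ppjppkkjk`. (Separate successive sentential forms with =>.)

S => ZS   [S -> Z S]
ZS => ppYS   [Z -> p p Y]
ppYS => ppjS   [Y -> j]
ppjS => ppjZS   [S -> Z S]
ppjZS => ppjppYS   [Z -> p p Y]
ppjppYS => ppjppZjS   [Y -> Z j]
ppjppZjS => ppjppkkjS   [Z -> k k]
ppjppkkjS => ppjppkkjk   [S -> k]

S=>ZS=>ppYS=>ppjS=>ppjZS=>ppjppYS=>ppjppZjS=>ppjppkkjS=>ppjppkkjk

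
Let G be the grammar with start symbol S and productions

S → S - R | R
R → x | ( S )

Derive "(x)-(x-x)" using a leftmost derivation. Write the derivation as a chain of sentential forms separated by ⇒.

S ⇒ S-R   [S → S - R]
S-R ⇒ R-R   [S → R]
R-R ⇒ (S)-R   [R → ( S )]
(S)-R ⇒ (R)-R   [S → R]
(R)-R ⇒ (x)-R   [R → x]
(x)-R ⇒ (x)-(S)   [R → ( S )]
(x)-(S) ⇒ (x)-(S-R)   [S → S - R]
(x)-(S-R) ⇒ (x)-(R-R)   [S → R]
(x)-(R-R) ⇒ (x)-(x-R)   [R → x]
(x)-(x-R) ⇒ (x)-(x-x)   [R → x]

S ⇒ S-R ⇒ R-R ⇒ (S)-R ⇒ (R)-R ⇒ (x)-R ⇒ (x)-(S) ⇒ (x)-(S-R) ⇒ (x)-(R-R) ⇒ (x)-(x-R) ⇒ (x)-(x-x)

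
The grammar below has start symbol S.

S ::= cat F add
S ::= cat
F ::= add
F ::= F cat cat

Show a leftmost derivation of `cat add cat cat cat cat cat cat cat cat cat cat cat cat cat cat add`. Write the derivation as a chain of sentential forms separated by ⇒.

S ⇒ cat F add   [S ::= cat F add]
cat F add ⇒ cat F cat cat add   [F ::= F cat cat]
cat F cat cat add ⇒ cat F cat cat cat cat add   [F ::= F cat cat]
cat F cat cat cat cat add ⇒ cat F cat cat cat cat cat cat add   [F ::= F cat cat]
cat F cat cat cat cat cat cat add ⇒ cat F cat cat cat cat cat cat cat cat add   [F ::= F cat cat]
cat F cat cat cat cat cat cat cat cat add ⇒ cat F cat cat cat cat cat cat cat cat cat cat add   [F ::= F cat cat]
cat F cat cat cat cat cat cat cat cat cat cat add ⇒ cat F cat cat cat cat cat cat cat cat cat cat cat cat add   [F ::= F cat cat]
cat F cat cat cat cat cat cat cat cat cat cat cat cat add ⇒ cat F cat cat cat cat cat cat cat cat cat cat cat cat cat cat add   [F ::= F cat cat]
cat F cat cat cat cat cat cat cat cat cat cat cat cat cat cat add ⇒ cat add cat cat cat cat cat cat cat cat cat cat cat cat cat cat add   [F ::= add]

S ⇒ cat F add ⇒ cat F cat cat add ⇒ cat F cat cat cat cat add ⇒ cat F cat cat cat cat cat cat add ⇒ cat F cat cat cat cat cat cat cat cat add ⇒ cat F cat cat cat cat cat cat cat cat cat cat add ⇒ cat F cat cat cat cat cat cat cat cat cat cat cat cat add ⇒ cat F cat cat cat cat cat cat cat cat cat cat cat cat cat cat add ⇒ cat add cat cat cat cat cat cat cat cat cat cat cat cat cat cat add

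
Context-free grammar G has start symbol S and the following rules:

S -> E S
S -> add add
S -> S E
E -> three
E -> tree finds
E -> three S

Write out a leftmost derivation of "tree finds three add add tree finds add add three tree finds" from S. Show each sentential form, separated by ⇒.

S ⇒ E S ⇒ tree finds S ⇒ tree finds S E ⇒ tree finds S E E ⇒ tree finds E S E E ⇒ tree finds three S S E E ⇒ tree finds three S E S E E ⇒ tree finds three add add E S E E ⇒ tree finds three add add tree finds S E E ⇒ tree finds three add add tree finds add add E E ⇒ tree finds three add add tree finds add add three E ⇒ tree finds three add add tree finds add add three tree finds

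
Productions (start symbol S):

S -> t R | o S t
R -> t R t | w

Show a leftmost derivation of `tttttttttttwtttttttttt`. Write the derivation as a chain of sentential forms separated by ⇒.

S ⇒ tR   [S -> t R]
tR ⇒ ttRt   [R -> t R t]
ttRt ⇒ tttRtt   [R -> t R t]
tttRtt ⇒ ttttRttt   [R -> t R t]
ttttRttt ⇒ tttttRtttt   [R -> t R t]
tttttRtttt ⇒ ttttttRttttt   [R -> t R t]
ttttttRttttt ⇒ tttttttRtttttt   [R -> t R t]
tttttttRtttttt ⇒ ttttttttRttttttt   [R -> t R t]
ttttttttRttttttt ⇒ tttttttttRtttttttt   [R -> t R t]
tttttttttRtttttttt ⇒ ttttttttttRttttttttt   [R -> t R t]
ttttttttttRttttttttt ⇒ tttttttttttRtttttttttt   [R -> t R t]
tttttttttttRtttttttttt ⇒ tttttttttttwtttttttttt   [R -> w]

S⇒tR⇒ttRt⇒tttRtt⇒ttttRttt⇒tttttRtttt⇒ttttttRttttt⇒tttttttRtttttt⇒ttttttttRttttttt⇒tttttttttRtttttttt⇒ttttttttttRttttttttt⇒tttttttttttRtttttttttt⇒tttttttttttwtttttttttt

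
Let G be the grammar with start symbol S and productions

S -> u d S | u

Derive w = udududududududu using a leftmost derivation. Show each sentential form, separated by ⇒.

S⇒udS⇒ududS⇒udududS⇒ududududS⇒udududududS⇒ududududududS⇒udududududududS⇒udududududududu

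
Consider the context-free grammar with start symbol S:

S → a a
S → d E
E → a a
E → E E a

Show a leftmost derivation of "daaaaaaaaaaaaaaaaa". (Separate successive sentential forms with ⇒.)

S ⇒ dE   [S → d E]
dE ⇒ dEEa   [E → E E a]
dEEa ⇒ dEEaEa   [E → E E a]
dEEaEa ⇒ dEEaEaEa   [E → E E a]
dEEaEaEa ⇒ dEEaEaEaEa   [E → E E a]
dEEaEaEaEa ⇒ dEEaEaEaEaEa   [E → E E a]
dEEaEaEaEaEa ⇒ daaEaEaEaEaEa   [E → a a]
daaEaEaEaEaEa ⇒ daaaaaEaEaEaEa   [E → a a]
daaaaaEaEaEaEa ⇒ daaaaaaaaEaEaEa   [E → a a]
daaaaaaaaEaEaEa ⇒ daaaaaaaaaaaEaEa   [E → a a]
daaaaaaaaaaaEaEa ⇒ daaaaaaaaaaaaaaEa   [E → a a]
daaaaaaaaaaaaaaEa ⇒ daaaaaaaaaaaaaaaaa   [E → a a]

S ⇒ dE ⇒ dEEa ⇒ dEEaEa ⇒ dEEaEaEa ⇒ dEEaEaEaEa ⇒ dEEaEaEaEaEa ⇒ daaEaEaEaEaEa ⇒ daaaaaEaEaEaEa ⇒ daaaaaaaaEaEaEa ⇒ daaaaaaaaaaaEaEa ⇒ daaaaaaaaaaaaaaEa ⇒ daaaaaaaaaaaaaaaaa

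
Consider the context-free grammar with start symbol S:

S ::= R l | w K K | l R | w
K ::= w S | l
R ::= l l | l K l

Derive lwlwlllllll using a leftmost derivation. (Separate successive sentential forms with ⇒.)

S ⇒ Rl   [S ::= R l]
Rl ⇒ lKll   [R ::= l K l]
lKll ⇒ lwSll   [K ::= w S]
lwSll ⇒ lwRlll   [S ::= R l]
lwRlll ⇒ lwlKllll   [R ::= l K l]
lwlKllll ⇒ lwlwSllll   [K ::= w S]
lwlwSllll ⇒ lwlwRlllll   [S ::= R l]
lwlwRlllll ⇒ lwlwlllllll   [R ::= l l]

S ⇒ Rl ⇒ lKll ⇒ lwSll ⇒ lwRlll ⇒ lwlKllll ⇒ lwlwSllll ⇒ lwlwRlllll ⇒ lwlwlllllll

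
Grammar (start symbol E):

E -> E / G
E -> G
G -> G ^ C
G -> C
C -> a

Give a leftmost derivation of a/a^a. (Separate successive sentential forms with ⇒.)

E ⇒ E/G ⇒ G/G ⇒ C/G ⇒ a/G ⇒ a/G^C ⇒ a/C^C ⇒ a/a^C ⇒ a/a^a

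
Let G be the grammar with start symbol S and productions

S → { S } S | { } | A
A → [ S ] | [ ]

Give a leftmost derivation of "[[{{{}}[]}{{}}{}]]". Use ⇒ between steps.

S ⇒ A   [S → A]
A ⇒ [S]   [A → [ S ]]
[S] ⇒ [A]   [S → A]
[A] ⇒ [[S]]   [A → [ S ]]
[[S]] ⇒ [[{S}S]]   [S → { S } S]
[[{S}S]] ⇒ [[{{S}S}S]]   [S → { S } S]
[[{{S}S}S]] ⇒ [[{{{}}S}S]]   [S → { }]
[[{{{}}S}S]] ⇒ [[{{{}}A}S]]   [S → A]
[[{{{}}A}S]] ⇒ [[{{{}}[]}S]]   [A → [ ]]
[[{{{}}[]}S]] ⇒ [[{{{}}[]}{S}S]]   [S → { S } S]
[[{{{}}[]}{S}S]] ⇒ [[{{{}}[]}{{}}S]]   [S → { }]
[[{{{}}[]}{{}}S]] ⇒ [[{{{}}[]}{{}}{}]]   [S → { }]

S ⇒ A ⇒ [S] ⇒ [A] ⇒ [[S]] ⇒ [[{S}S]] ⇒ [[{{S}S}S]] ⇒ [[{{{}}S}S]] ⇒ [[{{{}}A}S]] ⇒ [[{{{}}[]}S]] ⇒ [[{{{}}[]}{S}S]] ⇒ [[{{{}}[]}{{}}S]] ⇒ [[{{{}}[]}{{}}{}]]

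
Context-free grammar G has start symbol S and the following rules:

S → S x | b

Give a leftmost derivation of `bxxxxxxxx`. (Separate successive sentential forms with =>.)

S => Sx   [S → S x]
Sx => Sxx   [S → S x]
Sxx => Sxxx   [S → S x]
Sxxx => Sxxxx   [S → S x]
Sxxxx => Sxxxxx   [S → S x]
Sxxxxx => Sxxxxxx   [S → S x]
Sxxxxxx => Sxxxxxxx   [S → S x]
Sxxxxxxx => Sxxxxxxxx   [S → S x]
Sxxxxxxxx => bxxxxxxxx   [S → b]

S => Sx => Sxx => Sxxx => Sxxxx => Sxxxxx => Sxxxxxx => Sxxxxxxx => Sxxxxxxxx => bxxxxxxxx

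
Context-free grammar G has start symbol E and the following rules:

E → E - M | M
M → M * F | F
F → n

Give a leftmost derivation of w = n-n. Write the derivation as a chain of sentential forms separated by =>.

E => E-M   [E → E - M]
E-M => M-M   [E → M]
M-M => F-M   [M → F]
F-M => n-M   [F → n]
n-M => n-F   [M → F]
n-F => n-n   [F → n]

E=>E-M=>M-M=>F-M=>n-M=>n-F=>n-n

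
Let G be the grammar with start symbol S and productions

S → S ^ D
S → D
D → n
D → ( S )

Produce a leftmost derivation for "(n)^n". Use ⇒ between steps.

S ⇒ S^D   [S → S ^ D]
S^D ⇒ D^D   [S → D]
D^D ⇒ (S)^D   [D → ( S )]
(S)^D ⇒ (D)^D   [S → D]
(D)^D ⇒ (n)^D   [D → n]
(n)^D ⇒ (n)^n   [D → n]

S⇒S^D⇒D^D⇒(S)^D⇒(D)^D⇒(n)^D⇒(n)^n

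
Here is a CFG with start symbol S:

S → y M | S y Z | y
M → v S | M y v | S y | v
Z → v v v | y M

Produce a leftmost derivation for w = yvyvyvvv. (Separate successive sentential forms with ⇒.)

S ⇒ SyZ   [S → S y Z]
SyZ ⇒ yMyZ   [S → y M]
yMyZ ⇒ yvSyZ   [M → v S]
yvSyZ ⇒ yvyMyZ   [S → y M]
yvyMyZ ⇒ yvyvyZ   [M → v]
yvyvyZ ⇒ yvyvyvvv   [Z → v v v]

S⇒SyZ⇒yMyZ⇒yvSyZ⇒yvyMyZ⇒yvyvyZ⇒yvyvyvvv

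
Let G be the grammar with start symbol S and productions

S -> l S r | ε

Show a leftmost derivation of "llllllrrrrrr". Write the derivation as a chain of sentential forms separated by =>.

S => lSr   [S -> l S r]
lSr => llSrr   [S -> l S r]
llSrr => lllSrrr   [S -> l S r]
lllSrrr => llllSrrrr   [S -> l S r]
llllSrrrr => lllllSrrrrr   [S -> l S r]
lllllSrrrrr => llllllSrrrrrr   [S -> l S r]
llllllSrrrrrr => llllllrrrrrr   [S -> ε]

S => lSr => llSrr => lllSrrr => llllSrrrr => lllllSrrrrr => llllllSrrrrrr => llllllrrrrrr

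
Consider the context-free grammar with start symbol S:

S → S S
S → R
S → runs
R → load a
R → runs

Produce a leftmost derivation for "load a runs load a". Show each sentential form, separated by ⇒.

S ⇒ S S ⇒ S S S ⇒ R S S ⇒ load a S S ⇒ load a R S ⇒ load a runs S ⇒ load a runs R ⇒ load a runs load a

S ⇒ S S   [S → S S]
S S ⇒ S S S   [S → S S]
S S S ⇒ R S S   [S → R]
R S S ⇒ load a S S   [R → load a]
load a S S ⇒ load a R S   [S → R]
load a R S ⇒ load a runs S   [R → runs]
load a runs S ⇒ load a runs R   [S → R]
load a runs R ⇒ load a runs load a   [R → load a]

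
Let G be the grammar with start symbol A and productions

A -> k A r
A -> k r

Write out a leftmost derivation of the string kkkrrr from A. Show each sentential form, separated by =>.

A => kAr   [A -> k A r]
kAr => kkArr   [A -> k A r]
kkArr => kkkrrr   [A -> k r]

A => kAr => kkArr => kkkrrr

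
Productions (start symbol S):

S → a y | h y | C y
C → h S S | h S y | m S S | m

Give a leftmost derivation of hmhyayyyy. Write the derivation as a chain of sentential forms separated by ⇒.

S ⇒ Cy ⇒ hSyy ⇒ hCyyy ⇒ hmSSyyy ⇒ hmhySyyy ⇒ hmhyayyyy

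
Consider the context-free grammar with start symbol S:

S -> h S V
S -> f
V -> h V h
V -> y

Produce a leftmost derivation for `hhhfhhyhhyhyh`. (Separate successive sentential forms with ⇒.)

S⇒hSV⇒hhSVV⇒hhhSVVV⇒hhhfVVV⇒hhhfhVhVV⇒hhhfhhVhhVV⇒hhhfhhyhhVV⇒hhhfhhyhhyV⇒hhhfhhyhhyhVh⇒hhhfhhyhhyhyh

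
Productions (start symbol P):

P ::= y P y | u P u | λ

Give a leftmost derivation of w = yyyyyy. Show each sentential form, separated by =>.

P => yPy => yyPyy => yyyPyyy => yyyyyy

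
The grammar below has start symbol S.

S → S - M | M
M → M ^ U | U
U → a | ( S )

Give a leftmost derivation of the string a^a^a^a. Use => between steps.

S=>M=>M^U=>M^U^U=>M^U^U^U=>U^U^U^U=>a^U^U^U=>a^a^U^U=>a^a^a^U=>a^a^a^a

S => M   [S → M]
M => M^U   [M → M ^ U]
M^U => M^U^U   [M → M ^ U]
M^U^U => M^U^U^U   [M → M ^ U]
M^U^U^U => U^U^U^U   [M → U]
U^U^U^U => a^U^U^U   [U → a]
a^U^U^U => a^a^U^U   [U → a]
a^a^U^U => a^a^a^U   [U → a]
a^a^a^U => a^a^a^a   [U → a]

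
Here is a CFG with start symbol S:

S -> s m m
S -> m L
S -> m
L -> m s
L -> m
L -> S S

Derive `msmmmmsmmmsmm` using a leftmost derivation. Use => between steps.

S => mL   [S -> m L]
mL => mSS   [L -> S S]
mSS => msmmS   [S -> s m m]
msmmS => msmmmL   [S -> m L]
msmmmL => msmmmSS   [L -> S S]
msmmmSS => msmmmmLS   [S -> m L]
msmmmmLS => msmmmmSSS   [L -> S S]
msmmmmSSS => msmmmmsmmSS   [S -> s m m]
msmmmmsmmSS => msmmmmsmmmS   [S -> m]
msmmmmsmmmS => msmmmmsmmmsmm   [S -> s m m]

S => mL => mSS => msmmS => msmmmL => msmmmSS => msmmmmLS => msmmmmSSS => msmmmmsmmSS => msmmmmsmmmS => msmmmmsmmmsmm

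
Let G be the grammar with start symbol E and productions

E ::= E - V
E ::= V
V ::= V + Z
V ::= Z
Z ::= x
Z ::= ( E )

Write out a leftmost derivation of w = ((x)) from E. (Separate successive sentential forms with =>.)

E => V => Z => (E) => (V) => (Z) => ((E)) => ((V)) => ((Z)) => ((x))

E => V   [E ::= V]
V => Z   [V ::= Z]
Z => (E)   [Z ::= ( E )]
(E) => (V)   [E ::= V]
(V) => (Z)   [V ::= Z]
(Z) => ((E))   [Z ::= ( E )]
((E)) => ((V))   [E ::= V]
((V)) => ((Z))   [V ::= Z]
((Z)) => ((x))   [Z ::= x]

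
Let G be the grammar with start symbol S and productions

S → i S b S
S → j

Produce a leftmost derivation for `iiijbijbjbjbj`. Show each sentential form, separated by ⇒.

S ⇒ iSbS ⇒ iiSbSbS ⇒ iiiSbSbSbS ⇒ iiijbSbSbS ⇒ iiijbiSbSbSbS ⇒ iiijbijbSbSbS ⇒ iiijbijbjbSbS ⇒ iiijbijbjbjbS ⇒ iiijbijbjbjbj

S ⇒ iSbS   [S → i S b S]
iSbS ⇒ iiSbSbS   [S → i S b S]
iiSbSbS ⇒ iiiSbSbSbS   [S → i S b S]
iiiSbSbSbS ⇒ iiijbSbSbS   [S → j]
iiijbSbSbS ⇒ iiijbiSbSbSbS   [S → i S b S]
iiijbiSbSbSbS ⇒ iiijbijbSbSbS   [S → j]
iiijbijbSbSbS ⇒ iiijbijbjbSbS   [S → j]
iiijbijbjbSbS ⇒ iiijbijbjbjbS   [S → j]
iiijbijbjbjbS ⇒ iiijbijbjbjbj   [S → j]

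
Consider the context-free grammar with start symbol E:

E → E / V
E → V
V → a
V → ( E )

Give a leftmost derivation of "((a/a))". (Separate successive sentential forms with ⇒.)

E ⇒ V   [E → V]
V ⇒ (E)   [V → ( E )]
(E) ⇒ (V)   [E → V]
(V) ⇒ ((E))   [V → ( E )]
((E)) ⇒ ((E/V))   [E → E / V]
((E/V)) ⇒ ((V/V))   [E → V]
((V/V)) ⇒ ((a/V))   [V → a]
((a/V)) ⇒ ((a/a))   [V → a]

E⇒V⇒(E)⇒(V)⇒((E))⇒((E/V))⇒((V/V))⇒((a/V))⇒((a/a))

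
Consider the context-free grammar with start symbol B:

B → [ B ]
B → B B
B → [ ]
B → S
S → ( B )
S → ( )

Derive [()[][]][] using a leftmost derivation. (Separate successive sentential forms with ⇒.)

B ⇒ BB ⇒ [B]B ⇒ [BB]B ⇒ [BBB]B ⇒ [SBB]B ⇒ [()BB]B ⇒ [()[]B]B ⇒ [()[][]]B ⇒ [()[][]][]

B ⇒ BB   [B → B B]
BB ⇒ [B]B   [B → [ B ]]
[B]B ⇒ [BB]B   [B → B B]
[BB]B ⇒ [BBB]B   [B → B B]
[BBB]B ⇒ [SBB]B   [B → S]
[SBB]B ⇒ [()BB]B   [S → ( )]
[()BB]B ⇒ [()[]B]B   [B → [ ]]
[()[]B]B ⇒ [()[][]]B   [B → [ ]]
[()[][]]B ⇒ [()[][]][]   [B → [ ]]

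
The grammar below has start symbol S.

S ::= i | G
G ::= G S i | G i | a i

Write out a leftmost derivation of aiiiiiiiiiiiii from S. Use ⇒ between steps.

S ⇒ G ⇒ Gi ⇒ GSii ⇒ GSiSii ⇒ GSiSiSii ⇒ GiSiSiSii ⇒ GSiiSiSiSii ⇒ GSiSiiSiSiSii ⇒ aiSiSiiSiSiSii ⇒ aiiiSiiSiSiSii ⇒ aiiiiiiSiSiSii ⇒ aiiiiiiiiSiSii ⇒ aiiiiiiiiiiSii ⇒ aiiiiiiiiiiiii

S ⇒ G   [S ::= G]
G ⇒ Gi   [G ::= G i]
Gi ⇒ GSii   [G ::= G S i]
GSii ⇒ GSiSii   [G ::= G S i]
GSiSii ⇒ GSiSiSii   [G ::= G S i]
GSiSiSii ⇒ GiSiSiSii   [G ::= G i]
GiSiSiSii ⇒ GSiiSiSiSii   [G ::= G S i]
GSiiSiSiSii ⇒ GSiSiiSiSiSii   [G ::= G S i]
GSiSiiSiSiSii ⇒ aiSiSiiSiSiSii   [G ::= a i]
aiSiSiiSiSiSii ⇒ aiiiSiiSiSiSii   [S ::= i]
aiiiSiiSiSiSii ⇒ aiiiiiiSiSiSii   [S ::= i]
aiiiiiiSiSiSii ⇒ aiiiiiiiiSiSii   [S ::= i]
aiiiiiiiiSiSii ⇒ aiiiiiiiiiiSii   [S ::= i]
aiiiiiiiiiiSii ⇒ aiiiiiiiiiiiii   [S ::= i]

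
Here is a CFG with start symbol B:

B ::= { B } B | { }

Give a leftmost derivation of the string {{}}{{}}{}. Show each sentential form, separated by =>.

B => {B}B => {{}}B => {{}}{B}B => {{}}{{}}B => {{}}{{}}{}

B => {B}B   [B ::= { B } B]
{B}B => {{}}B   [B ::= { }]
{{}}B => {{}}{B}B   [B ::= { B } B]
{{}}{B}B => {{}}{{}}B   [B ::= { }]
{{}}{{}}B => {{}}{{}}{}   [B ::= { }]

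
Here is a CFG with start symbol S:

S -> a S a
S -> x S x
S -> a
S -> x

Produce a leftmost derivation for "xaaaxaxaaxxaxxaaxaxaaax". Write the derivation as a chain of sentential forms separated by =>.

S => xSx => xaSax => xaaSaax => xaaaSaaax => xaaaxSxaaax => xaaaxaSaxaaax => xaaaxaxSxaxaaax => xaaaxaxaSaxaxaaax => xaaaxaxaaSaaxaxaaax => xaaaxaxaaxSxaaxaxaaax => xaaaxaxaaxxSxxaaxaxaaax => xaaaxaxaaxxaxxaaxaxaaax

S => xSx   [S -> x S x]
xSx => xaSax   [S -> a S a]
xaSax => xaaSaax   [S -> a S a]
xaaSaax => xaaaSaaax   [S -> a S a]
xaaaSaaax => xaaaxSxaaax   [S -> x S x]
xaaaxSxaaax => xaaaxaSaxaaax   [S -> a S a]
xaaaxaSaxaaax => xaaaxaxSxaxaaax   [S -> x S x]
xaaaxaxSxaxaaax => xaaaxaxaSaxaxaaax   [S -> a S a]
xaaaxaxaSaxaxaaax => xaaaxaxaaSaaxaxaaax   [S -> a S a]
xaaaxaxaaSaaxaxaaax => xaaaxaxaaxSxaaxaxaaax   [S -> x S x]
xaaaxaxaaxSxaaxaxaaax => xaaaxaxaaxxSxxaaxaxaaax   [S -> x S x]
xaaaxaxaaxxSxxaaxaxaaax => xaaaxaxaaxxaxxaaxaxaaax   [S -> a]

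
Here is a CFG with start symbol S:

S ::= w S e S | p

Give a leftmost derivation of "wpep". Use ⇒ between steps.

S ⇒ wSeS ⇒ wpeS ⇒ wpep

S ⇒ wSeS   [S ::= w S e S]
wSeS ⇒ wpeS   [S ::= p]
wpeS ⇒ wpep   [S ::= p]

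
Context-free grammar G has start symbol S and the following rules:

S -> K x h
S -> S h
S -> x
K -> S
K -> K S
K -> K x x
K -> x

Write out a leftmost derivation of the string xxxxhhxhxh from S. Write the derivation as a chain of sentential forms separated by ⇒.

S⇒Kxh⇒Sxh⇒Kxhxh⇒Sxhxh⇒Shxhxh⇒Kxhhxhxh⇒Kxxxhhxhxh⇒Sxxxhhxhxh⇒xxxxhhxhxh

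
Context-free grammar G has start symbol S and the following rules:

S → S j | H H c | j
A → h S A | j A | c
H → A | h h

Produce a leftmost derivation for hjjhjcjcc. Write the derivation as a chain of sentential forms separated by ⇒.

S ⇒ HHc   [S → H H c]
HHc ⇒ AHc   [H → A]
AHc ⇒ hSAHc   [A → h S A]
hSAHc ⇒ hjAHc   [S → j]
hjAHc ⇒ hjjAHc   [A → j A]
hjjAHc ⇒ hjjhSAHc   [A → h S A]
hjjhSAHc ⇒ hjjhjAHc   [S → j]
hjjhjAHc ⇒ hjjhjcHc   [A → c]
hjjhjcHc ⇒ hjjhjcAc   [H → A]
hjjhjcAc ⇒ hjjhjcjAc   [A → j A]
hjjhjcjAc ⇒ hjjhjcjcc   [A → c]

S ⇒ HHc ⇒ AHc ⇒ hSAHc ⇒ hjAHc ⇒ hjjAHc ⇒ hjjhSAHc ⇒ hjjhjAHc ⇒ hjjhjcHc ⇒ hjjhjcAc ⇒ hjjhjcjAc ⇒ hjjhjcjcc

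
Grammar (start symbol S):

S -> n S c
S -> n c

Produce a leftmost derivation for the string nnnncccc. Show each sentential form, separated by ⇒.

S ⇒ nSc ⇒ nnScc ⇒ nnnSccc ⇒ nnnncccc

S ⇒ nSc   [S -> n S c]
nSc ⇒ nnScc   [S -> n S c]
nnScc ⇒ nnnSccc   [S -> n S c]
nnnSccc ⇒ nnnncccc   [S -> n c]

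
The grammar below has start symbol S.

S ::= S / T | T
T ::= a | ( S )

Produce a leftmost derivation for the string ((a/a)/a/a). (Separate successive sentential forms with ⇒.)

S ⇒ T ⇒ (S) ⇒ (S/T) ⇒ (S/T/T) ⇒ (T/T/T) ⇒ ((S)/T/T) ⇒ ((S/T)/T/T) ⇒ ((T/T)/T/T) ⇒ ((a/T)/T/T) ⇒ ((a/a)/T/T) ⇒ ((a/a)/a/T) ⇒ ((a/a)/a/a)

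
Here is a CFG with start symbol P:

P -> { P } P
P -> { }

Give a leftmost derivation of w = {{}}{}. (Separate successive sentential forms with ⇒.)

P ⇒ {P}P ⇒ {{}}P ⇒ {{}}{}

P ⇒ {P}P   [P -> { P } P]
{P}P ⇒ {{}}P   [P -> { }]
{{}}P ⇒ {{}}{}   [P -> { }]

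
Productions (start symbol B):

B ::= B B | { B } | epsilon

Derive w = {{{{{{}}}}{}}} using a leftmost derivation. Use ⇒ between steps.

B ⇒ BB ⇒ {B}B ⇒ {{B}}B ⇒ {{BB}}B ⇒ {{BBB}}B ⇒ {{{B}BB}}B ⇒ {{{{B}}BB}}B ⇒ {{{{{B}}}BB}}B ⇒ {{{{{{B}}}}BB}}B ⇒ {{{{{{}}}}BB}}B ⇒ {{{{{{}}}}{B}B}}B ⇒ {{{{{{}}}}{}B}}B ⇒ {{{{{{}}}}{}}}B ⇒ {{{{{{}}}}{}}}

B ⇒ BB   [B ::= B B]
BB ⇒ {B}B   [B ::= { B }]
{B}B ⇒ {{B}}B   [B ::= { B }]
{{B}}B ⇒ {{BB}}B   [B ::= B B]
{{BB}}B ⇒ {{BBB}}B   [B ::= B B]
{{BBB}}B ⇒ {{{B}BB}}B   [B ::= { B }]
{{{B}BB}}B ⇒ {{{{B}}BB}}B   [B ::= { B }]
{{{{B}}BB}}B ⇒ {{{{{B}}}BB}}B   [B ::= { B }]
{{{{{B}}}BB}}B ⇒ {{{{{{B}}}}BB}}B   [B ::= { B }]
{{{{{{B}}}}BB}}B ⇒ {{{{{{}}}}BB}}B   [B ::= epsilon]
{{{{{{}}}}BB}}B ⇒ {{{{{{}}}}{B}B}}B   [B ::= { B }]
{{{{{{}}}}{B}B}}B ⇒ {{{{{{}}}}{}B}}B   [B ::= epsilon]
{{{{{{}}}}{}B}}B ⇒ {{{{{{}}}}{}}}B   [B ::= epsilon]
{{{{{{}}}}{}}}B ⇒ {{{{{{}}}}{}}}   [B ::= epsilon]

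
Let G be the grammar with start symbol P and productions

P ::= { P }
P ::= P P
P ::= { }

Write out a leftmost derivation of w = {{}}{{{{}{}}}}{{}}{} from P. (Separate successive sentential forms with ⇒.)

P ⇒ PP   [P ::= P P]
PP ⇒ PPP   [P ::= P P]
PPP ⇒ {P}PP   [P ::= { P }]
{P}PP ⇒ {{}}PP   [P ::= { }]
{{}}PP ⇒ {{}}{P}P   [P ::= { P }]
{{}}{P}P ⇒ {{}}{{P}}P   [P ::= { P }]
{{}}{{P}}P ⇒ {{}}{{{P}}}P   [P ::= { P }]
{{}}{{{P}}}P ⇒ {{}}{{{PP}}}P   [P ::= P P]
{{}}{{{PP}}}P ⇒ {{}}{{{{}P}}}P   [P ::= { }]
{{}}{{{{}P}}}P ⇒ {{}}{{{{}{}}}}P   [P ::= { }]
{{}}{{{{}{}}}}P ⇒ {{}}{{{{}{}}}}PP   [P ::= P P]
{{}}{{{{}{}}}}PP ⇒ {{}}{{{{}{}}}}{P}P   [P ::= { P }]
{{}}{{{{}{}}}}{P}P ⇒ {{}}{{{{}{}}}}{{}}P   [P ::= { }]
{{}}{{{{}{}}}}{{}}P ⇒ {{}}{{{{}{}}}}{{}}{}   [P ::= { }]

P ⇒ PP ⇒ PPP ⇒ {P}PP ⇒ {{}}PP ⇒ {{}}{P}P ⇒ {{}}{{P}}P ⇒ {{}}{{{P}}}P ⇒ {{}}{{{PP}}}P ⇒ {{}}{{{{}P}}}P ⇒ {{}}{{{{}{}}}}P ⇒ {{}}{{{{}{}}}}PP ⇒ {{}}{{{{}{}}}}{P}P ⇒ {{}}{{{{}{}}}}{{}}P ⇒ {{}}{{{{}{}}}}{{}}{}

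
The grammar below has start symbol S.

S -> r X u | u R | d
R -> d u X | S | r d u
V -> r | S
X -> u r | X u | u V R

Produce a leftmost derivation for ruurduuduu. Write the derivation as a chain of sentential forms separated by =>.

S=>rXu=>rXuu=>ruVRuu=>ruSRuu=>ruuRRuu=>ruurduRuu=>ruurduSuu=>ruurduuRuu=>ruurduuSuu=>ruurduuduu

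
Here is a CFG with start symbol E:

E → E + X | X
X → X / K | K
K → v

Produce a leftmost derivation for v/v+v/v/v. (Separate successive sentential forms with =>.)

E=>E+X=>X+X=>X/K+X=>K/K+X=>v/K+X=>v/v+X=>v/v+X/K=>v/v+X/K/K=>v/v+K/K/K=>v/v+v/K/K=>v/v+v/v/K=>v/v+v/v/v

E => E+X   [E → E + X]
E+X => X+X   [E → X]
X+X => X/K+X   [X → X / K]
X/K+X => K/K+X   [X → K]
K/K+X => v/K+X   [K → v]
v/K+X => v/v+X   [K → v]
v/v+X => v/v+X/K   [X → X / K]
v/v+X/K => v/v+X/K/K   [X → X / K]
v/v+X/K/K => v/v+K/K/K   [X → K]
v/v+K/K/K => v/v+v/K/K   [K → v]
v/v+v/K/K => v/v+v/v/K   [K → v]
v/v+v/v/K => v/v+v/v/v   [K → v]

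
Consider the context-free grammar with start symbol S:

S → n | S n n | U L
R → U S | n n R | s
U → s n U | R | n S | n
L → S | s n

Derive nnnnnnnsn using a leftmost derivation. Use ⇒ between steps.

S ⇒ UL ⇒ RL ⇒ nnRL ⇒ nnnnRL ⇒ nnnnUSL ⇒ nnnnnSSL ⇒ nnnnnnSL ⇒ nnnnnnnL ⇒ nnnnnnnsn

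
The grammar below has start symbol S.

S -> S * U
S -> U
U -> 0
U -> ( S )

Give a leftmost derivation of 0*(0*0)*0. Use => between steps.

S => S*U => S*U*U => U*U*U => 0*U*U => 0*(S)*U => 0*(S*U)*U => 0*(U*U)*U => 0*(0*U)*U => 0*(0*0)*U => 0*(0*0)*0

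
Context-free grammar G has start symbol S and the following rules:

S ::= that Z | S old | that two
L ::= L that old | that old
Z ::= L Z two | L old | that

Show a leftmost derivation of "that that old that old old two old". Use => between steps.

S => S old => that Z old => that L Z two old => that that old Z two old => that that old L old two old => that that old that old old two old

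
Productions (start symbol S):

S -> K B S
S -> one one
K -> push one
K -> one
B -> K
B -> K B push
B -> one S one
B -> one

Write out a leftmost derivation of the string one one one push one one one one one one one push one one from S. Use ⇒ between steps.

S ⇒ K B S ⇒ one B S ⇒ one one S one S ⇒ one one K B S one S ⇒ one one one B S one S ⇒ one one one K S one S ⇒ one one one push one S one S ⇒ one one one push one one one one S ⇒ one one one push one one one one K B S ⇒ one one one push one one one one one B S ⇒ one one one push one one one one one K B push S ⇒ one one one push one one one one one one B push S ⇒ one one one push one one one one one one one push S ⇒ one one one push one one one one one one one push one one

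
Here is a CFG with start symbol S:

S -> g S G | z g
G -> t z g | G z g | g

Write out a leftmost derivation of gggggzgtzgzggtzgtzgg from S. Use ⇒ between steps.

S ⇒ gSG ⇒ ggSGG ⇒ gggSGGG ⇒ ggggSGGGG ⇒ gggggSGGGGG ⇒ gggggzgGGGGG ⇒ gggggzgGzgGGGG ⇒ gggggzgtzgzgGGGG ⇒ gggggzgtzgzggGGG ⇒ gggggzgtzgzggtzgGG ⇒ gggggzgtzgzggtzgtzgG ⇒ gggggzgtzgzggtzgtzgg

S ⇒ gSG   [S -> g S G]
gSG ⇒ ggSGG   [S -> g S G]
ggSGG ⇒ gggSGGG   [S -> g S G]
gggSGGG ⇒ ggggSGGGG   [S -> g S G]
ggggSGGGG ⇒ gggggSGGGGG   [S -> g S G]
gggggSGGGGG ⇒ gggggzgGGGGG   [S -> z g]
gggggzgGGGGG ⇒ gggggzgGzgGGGG   [G -> G z g]
gggggzgGzgGGGG ⇒ gggggzgtzgzgGGGG   [G -> t z g]
gggggzgtzgzgGGGG ⇒ gggggzgtzgzggGGG   [G -> g]
gggggzgtzgzggGGG ⇒ gggggzgtzgzggtzgGG   [G -> t z g]
gggggzgtzgzggtzgGG ⇒ gggggzgtzgzggtzgtzgG   [G -> t z g]
gggggzgtzgzggtzgtzgG ⇒ gggggzgtzgzggtzgtzgg   [G -> g]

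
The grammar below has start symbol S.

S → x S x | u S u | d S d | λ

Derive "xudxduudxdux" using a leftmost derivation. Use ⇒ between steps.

S ⇒ xSx ⇒ xuSux ⇒ xudSdux ⇒ xudxSxdux ⇒ xudxdSdxdux ⇒ xudxduSudxdux ⇒ xudxduudxdux

S ⇒ xSx   [S → x S x]
xSx ⇒ xuSux   [S → u S u]
xuSux ⇒ xudSdux   [S → d S d]
xudSdux ⇒ xudxSxdux   [S → x S x]
xudxSxdux ⇒ xudxdSdxdux   [S → d S d]
xudxdSdxdux ⇒ xudxduSudxdux   [S → u S u]
xudxduSudxdux ⇒ xudxduudxdux   [S → λ]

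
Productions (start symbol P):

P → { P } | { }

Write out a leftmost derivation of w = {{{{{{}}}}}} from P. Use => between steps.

P => {P} => {{P}} => {{{P}}} => {{{{P}}}} => {{{{{P}}}}} => {{{{{{}}}}}}

P => {P}   [P → { P }]
{P} => {{P}}   [P → { P }]
{{P}} => {{{P}}}   [P → { P }]
{{{P}}} => {{{{P}}}}   [P → { P }]
{{{{P}}}} => {{{{{P}}}}}   [P → { P }]
{{{{{P}}}}} => {{{{{{}}}}}}   [P → { }]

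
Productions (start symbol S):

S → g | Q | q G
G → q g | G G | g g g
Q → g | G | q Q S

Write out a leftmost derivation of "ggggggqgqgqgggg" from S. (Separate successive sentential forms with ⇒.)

S ⇒ Q   [S → Q]
Q ⇒ G   [Q → G]
G ⇒ GG   [G → G G]
GG ⇒ gggG   [G → g g g]
gggG ⇒ gggGG   [G → G G]
gggGG ⇒ ggggggG   [G → g g g]
ggggggG ⇒ ggggggGG   [G → G G]
ggggggGG ⇒ ggggggGGG   [G → G G]
ggggggGGG ⇒ ggggggGGGG   [G → G G]
ggggggGGGG ⇒ ggggggqgGGG   [G → q g]
ggggggqgGGG ⇒ ggggggqgqgGG   [G → q g]
ggggggqgqgGG ⇒ ggggggqgqgqgG   [G → q g]
ggggggqgqgqgG ⇒ ggggggqgqgqgggg   [G → g g g]

S ⇒ Q ⇒ G ⇒ GG ⇒ gggG ⇒ gggGG ⇒ ggggggG ⇒ ggggggGG ⇒ ggggggGGG ⇒ ggggggGGGG ⇒ ggggggqgGGG ⇒ ggggggqgqgGG ⇒ ggggggqgqgqgG ⇒ ggggggqgqgqgggg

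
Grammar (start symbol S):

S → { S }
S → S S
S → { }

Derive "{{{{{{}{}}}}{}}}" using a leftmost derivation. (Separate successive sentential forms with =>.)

S=>{S}=>{{S}}=>{{SS}}=>{{{S}S}}=>{{{{S}}S}}=>{{{{{S}}}S}}=>{{{{{SS}}}S}}=>{{{{{{}S}}}S}}=>{{{{{{}{}}}}S}}=>{{{{{{}{}}}}{}}}

S => {S}   [S → { S }]
{S} => {{S}}   [S → { S }]
{{S}} => {{SS}}   [S → S S]
{{SS}} => {{{S}S}}   [S → { S }]
{{{S}S}} => {{{{S}}S}}   [S → { S }]
{{{{S}}S}} => {{{{{S}}}S}}   [S → { S }]
{{{{{S}}}S}} => {{{{{SS}}}S}}   [S → S S]
{{{{{SS}}}S}} => {{{{{{}S}}}S}}   [S → { }]
{{{{{{}S}}}S}} => {{{{{{}{}}}}S}}   [S → { }]
{{{{{{}{}}}}S}} => {{{{{{}{}}}}{}}}   [S → { }]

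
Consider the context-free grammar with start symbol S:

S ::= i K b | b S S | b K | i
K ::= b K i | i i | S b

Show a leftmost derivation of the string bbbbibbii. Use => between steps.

S => bSS   [S ::= b S S]
bSS => bbSSS   [S ::= b S S]
bbSSS => bbbKSS   [S ::= b K]
bbbKSS => bbbSbSS   [K ::= S b]
bbbSbSS => bbbbKbSS   [S ::= b K]
bbbbKbSS => bbbbSbbSS   [K ::= S b]
bbbbSbbSS => bbbbibbSS   [S ::= i]
bbbbibbSS => bbbbibbiS   [S ::= i]
bbbbibbiS => bbbbibbii   [S ::= i]

S => bSS => bbSSS => bbbKSS => bbbSbSS => bbbbKbSS => bbbbSbbSS => bbbbibbSS => bbbbibbiS => bbbbibbii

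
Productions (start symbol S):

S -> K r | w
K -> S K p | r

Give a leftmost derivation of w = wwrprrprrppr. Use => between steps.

S => Kr => SKpr => wKpr => wSKppr => wKrKppr => wSKprKppr => wKrKprKppr => wSKprKprKppr => wwKprKprKppr => wwrprKprKppr => wwrprrprKppr => wwrprrprrppr

S => Kr   [S -> K r]
Kr => SKpr   [K -> S K p]
SKpr => wKpr   [S -> w]
wKpr => wSKppr   [K -> S K p]
wSKppr => wKrKppr   [S -> K r]
wKrKppr => wSKprKppr   [K -> S K p]
wSKprKppr => wKrKprKppr   [S -> K r]
wKrKprKppr => wSKprKprKppr   [K -> S K p]
wSKprKprKppr => wwKprKprKppr   [S -> w]
wwKprKprKppr => wwrprKprKppr   [K -> r]
wwrprKprKppr => wwrprrprKppr   [K -> r]
wwrprrprKppr => wwrprrprrppr   [K -> r]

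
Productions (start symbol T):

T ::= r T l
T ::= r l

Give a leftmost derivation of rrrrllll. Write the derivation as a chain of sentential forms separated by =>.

T => rTl   [T ::= r T l]
rTl => rrTll   [T ::= r T l]
rrTll => rrrTlll   [T ::= r T l]
rrrTlll => rrrrllll   [T ::= r l]

T=>rTl=>rrTll=>rrrTlll=>rrrrllll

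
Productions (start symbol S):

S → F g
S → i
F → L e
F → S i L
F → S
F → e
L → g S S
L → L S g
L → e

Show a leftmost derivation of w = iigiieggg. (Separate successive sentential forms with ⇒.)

S ⇒ Fg   [S → F g]
Fg ⇒ SiLg   [F → S i L]
SiLg ⇒ iiLg   [S → i]
iiLg ⇒ iiLSgg   [L → L S g]
iiLSgg ⇒ iigSSSgg   [L → g S S]
iigSSSgg ⇒ iigiSSgg   [S → i]
iigiSSgg ⇒ iigiiSgg   [S → i]
iigiiSgg ⇒ iigiiFggg   [S → F g]
iigiiFggg ⇒ iigiieggg   [F → e]

S ⇒ Fg ⇒ SiLg ⇒ iiLg ⇒ iiLSgg ⇒ iigSSSgg ⇒ iigiSSgg ⇒ iigiiSgg ⇒ iigiiFggg ⇒ iigiieggg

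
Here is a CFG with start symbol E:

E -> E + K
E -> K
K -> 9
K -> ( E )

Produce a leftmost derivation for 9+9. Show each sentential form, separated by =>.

E => E+K => K+K => 9+K => 9+9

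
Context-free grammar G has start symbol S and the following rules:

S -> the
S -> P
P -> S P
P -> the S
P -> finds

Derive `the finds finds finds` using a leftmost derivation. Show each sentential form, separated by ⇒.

S ⇒ P ⇒ the S ⇒ the P ⇒ the S P ⇒ the P P ⇒ the S P P ⇒ the P P P ⇒ the finds P P ⇒ the finds finds P ⇒ the finds finds finds

S ⇒ P   [S -> P]
P ⇒ the S   [P -> the S]
the S ⇒ the P   [S -> P]
the P ⇒ the S P   [P -> S P]
the S P ⇒ the P P   [S -> P]
the P P ⇒ the S P P   [P -> S P]
the S P P ⇒ the P P P   [S -> P]
the P P P ⇒ the finds P P   [P -> finds]
the finds P P ⇒ the finds finds P   [P -> finds]
the finds finds P ⇒ the finds finds finds   [P -> finds]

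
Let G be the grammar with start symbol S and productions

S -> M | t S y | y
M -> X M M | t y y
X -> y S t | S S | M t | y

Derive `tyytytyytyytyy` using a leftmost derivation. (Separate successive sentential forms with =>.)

S => M   [S -> M]
M => XMM   [M -> X M M]
XMM => MtMM   [X -> M t]
MtMM => tyytMM   [M -> t y y]
tyytMM => tyytXMMM   [M -> X M M]
tyytXMMM => tyytyMMM   [X -> y]
tyytyMMM => tyytytyyMM   [M -> t y y]
tyytytyyMM => tyytytyytyyM   [M -> t y y]
tyytytyytyyM => tyytytyytyytyy   [M -> t y y]

S => M => XMM => MtMM => tyytMM => tyytXMMM => tyytyMMM => tyytytyyMM => tyytytyytyyM => tyytytyytyytyy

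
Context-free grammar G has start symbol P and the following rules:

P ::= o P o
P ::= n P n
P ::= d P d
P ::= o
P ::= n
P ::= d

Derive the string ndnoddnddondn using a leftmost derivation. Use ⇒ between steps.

P ⇒ nPn ⇒ ndPdn ⇒ ndnPndn ⇒ ndnoPondn ⇒ ndnodPdondn ⇒ ndnoddPddondn ⇒ ndnoddnddondn

P ⇒ nPn   [P ::= n P n]
nPn ⇒ ndPdn   [P ::= d P d]
ndPdn ⇒ ndnPndn   [P ::= n P n]
ndnPndn ⇒ ndnoPondn   [P ::= o P o]
ndnoPondn ⇒ ndnodPdondn   [P ::= d P d]
ndnodPdondn ⇒ ndnoddPddondn   [P ::= d P d]
ndnoddPddondn ⇒ ndnoddnddondn   [P ::= n]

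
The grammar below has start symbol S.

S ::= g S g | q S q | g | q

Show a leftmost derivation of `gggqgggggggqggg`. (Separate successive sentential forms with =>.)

S => gSg   [S ::= g S g]
gSg => ggSgg   [S ::= g S g]
ggSgg => gggSggg   [S ::= g S g]
gggSggg => gggqSqggg   [S ::= q S q]
gggqSqggg => gggqgSgqggg   [S ::= g S g]
gggqgSgqggg => gggqggSggqggg   [S ::= g S g]
gggqggSggqggg => gggqgggSgggqggg   [S ::= g S g]
gggqgggSgggqggg => gggqgggggggqggg   [S ::= g]

S=>gSg=>ggSgg=>gggSggg=>gggqSqggg=>gggqgSgqggg=>gggqggSggqggg=>gggqgggSgggqggg=>gggqgggggggqggg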